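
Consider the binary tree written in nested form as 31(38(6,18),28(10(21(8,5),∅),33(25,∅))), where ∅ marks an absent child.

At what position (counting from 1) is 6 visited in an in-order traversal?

In-order visits the left subtree, then the node, then the right subtree.
At 31: go left to 38.
  At 38: go left to 6.
    6 is a leaf — visit 6.
  Visit 38.
  At 38: go right to 18.
    18 is a leaf — visit 18.
Visit 31.
At 31: go right to 28.
  At 28: go left to 10.
    At 10: go left to 21.
      At 21: go left to 8.
        8 is a leaf — visit 8.
      Visit 21.
      At 21: go right to 5.
        5 is a leaf — visit 5.
    Visit 10.
    At 10: no right child.
  Visit 28.
  At 28: go right to 33.
    At 33: go left to 25.
      25 is a leaf — visit 25.
    Visit 33.
    At 33: no right child.
Full in-order sequence: 6, 38, 18, 31, 8, 21, 5, 10, 28, 25, 33.

1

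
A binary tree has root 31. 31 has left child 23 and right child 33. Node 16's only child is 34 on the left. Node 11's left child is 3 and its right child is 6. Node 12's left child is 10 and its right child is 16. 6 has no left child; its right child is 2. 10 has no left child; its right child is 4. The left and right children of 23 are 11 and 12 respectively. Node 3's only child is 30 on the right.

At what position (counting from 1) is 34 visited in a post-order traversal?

Post-order visits the left subtree, then the right subtree, then the node.
At 31: go left to 23.
  At 23: go left to 11.
    At 11: go left to 3.
      At 3: no left child.
      At 3: go right to 30.
        30 is a leaf — visit 30.
      Visit 3.
    At 11: go right to 6.
      At 6: no left child.
      At 6: go right to 2.
        2 is a leaf — visit 2.
      Visit 6.
    Visit 11.
  At 23: go right to 12.
    At 12: go left to 10.
      At 10: no left child.
      At 10: go right to 4.
        4 is a leaf — visit 4.
      Visit 10.
    At 12: go right to 16.
      At 16: go left to 34.
        34 is a leaf — visit 34.
      At 16: no right child.
      Visit 16.
    Visit 12.
  Visit 23.
At 31: go right to 33.
  33 is a leaf — visit 33.
Visit 31.
Full post-order sequence: 30, 3, 2, 6, 11, 4, 10, 34, 16, 12, 23, 33, 31.

8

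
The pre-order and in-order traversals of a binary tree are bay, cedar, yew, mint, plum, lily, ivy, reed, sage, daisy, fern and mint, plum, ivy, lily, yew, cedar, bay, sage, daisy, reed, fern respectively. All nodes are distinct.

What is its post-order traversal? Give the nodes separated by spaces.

The first element of pre-order is the root; it splits in-order into left and right subtrees.
Root bay: left subtree has 6 nodes {mint, plum, ivy, lily, yew, cedar}, right has 4 {sage, daisy, reed, fern}.
  Root cedar: left subtree has 5 nodes {mint, plum, ivy, lily, yew}, right has 0 { }.
    Root yew: left subtree has 4 nodes {mint, plum, ivy, lily}, right has 0 { }.
      Root mint: left subtree has 0 nodes { }, right has 3 {plum, ivy, lily}.
        Root plum: left subtree has 0 nodes { }, right has 2 {ivy, lily}.
          Root lily: left subtree has 1 node {ivy}, right has 0 { }.
  Root reed: left subtree has 2 nodes {sage, daisy}, right has 1 {fern}.
    Root sage: left subtree has 0 nodes { }, right has 1 {daisy}.

ivy lily plum mint yew cedar daisy sage fern reed bay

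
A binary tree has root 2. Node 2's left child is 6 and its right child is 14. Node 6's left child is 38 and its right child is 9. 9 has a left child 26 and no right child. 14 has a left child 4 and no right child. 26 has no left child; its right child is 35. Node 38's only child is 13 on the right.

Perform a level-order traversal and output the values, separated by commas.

2, 6, 14, 38, 9, 4, 13, 26, 35

Level-order visits nodes level by level from the root, left to right within each level.
Level 0: 2
Level 1: 6, 14
Level 2: 38, 9, 4
Level 3: 13, 26
Level 4: 35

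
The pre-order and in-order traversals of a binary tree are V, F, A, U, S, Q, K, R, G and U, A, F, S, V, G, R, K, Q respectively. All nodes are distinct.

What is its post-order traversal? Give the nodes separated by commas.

The first element of pre-order is the root; it splits in-order into left and right subtrees.
Root V: left subtree has 4 nodes {U, A, F, S}, right has 4 {G, R, K, Q}.
  Root F: left subtree has 2 nodes {U, A}, right has 1 {S}.
    Root A: left subtree has 1 node {U}, right has 0 { }.
  Root Q: left subtree has 3 nodes {G, R, K}, right has 0 { }.
    Root K: left subtree has 2 nodes {G, R}, right has 0 { }.
      Root R: left subtree has 1 node {G}, right has 0 { }.

U, A, S, F, G, R, K, Q, V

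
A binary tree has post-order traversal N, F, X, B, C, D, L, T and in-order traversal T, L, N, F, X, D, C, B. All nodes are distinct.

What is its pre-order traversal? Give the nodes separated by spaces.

The last element of post-order is the root; it splits in-order into left and right subtrees.
Root T: left subtree has 0 nodes { }, right has 7 {L, N, F, X, D, C, B}.
  Root L: left subtree has 0 nodes { }, right has 6 {N, F, X, D, C, B}.
    Root D: left subtree has 3 nodes {N, F, X}, right has 2 {C, B}.
      Root X: left subtree has 2 nodes {N, F}, right has 0 { }.
        Root F: left subtree has 1 node {N}, right has 0 { }.
      Root C: left subtree has 0 nodes { }, right has 1 {B}.

T L D X F N C B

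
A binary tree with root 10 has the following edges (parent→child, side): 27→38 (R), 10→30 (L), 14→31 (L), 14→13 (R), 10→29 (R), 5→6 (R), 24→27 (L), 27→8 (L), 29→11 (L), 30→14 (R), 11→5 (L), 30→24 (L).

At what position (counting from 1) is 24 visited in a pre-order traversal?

3

Pre-order visits the node, then its left subtree, then its right subtree.
Visit 10.
At 10: go left to 30.
  Visit 30.
  At 30: go left to 24.
    Visit 24.
    At 24: go left to 27.
      Visit 27.
      At 27: go left to 8.
        8 is a leaf — visit 8.
      At 27: go right to 38.
        38 is a leaf — visit 38.
    At 24: no right child.
  At 30: go right to 14.
    Visit 14.
    At 14: go left to 31.
      31 is a leaf — visit 31.
    At 14: go right to 13.
      13 is a leaf — visit 13.
At 10: go right to 29.
  Visit 29.
  At 29: go left to 11.
    Visit 11.
    At 11: go left to 5.
      Visit 5.
      At 5: no left child.
      At 5: go right to 6.
        6 is a leaf — visit 6.
    At 11: no right child.
  At 29: no right child.
Full pre-order sequence: 10, 30, 24, 27, 8, 38, 14, 31, 13, 29, 11, 5, 6.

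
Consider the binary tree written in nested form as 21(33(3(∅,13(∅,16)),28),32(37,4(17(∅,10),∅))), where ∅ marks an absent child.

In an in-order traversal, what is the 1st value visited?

3

In-order visits the left subtree, then the node, then the right subtree.
At 21: go left to 33.
  At 33: go left to 3.
    At 3: no left child.
    Visit 3.
    At 3: go right to 13.
      At 13: no left child.
      Visit 13.
      At 13: go right to 16.
        16 is a leaf — visit 16.
  Visit 33.
  At 33: go right to 28.
    28 is a leaf — visit 28.
Visit 21.
At 21: go right to 32.
  At 32: go left to 37.
    37 is a leaf — visit 37.
  Visit 32.
  At 32: go right to 4.
    At 4: go left to 17.
      At 17: no left child.
      Visit 17.
      At 17: go right to 10.
        10 is a leaf — visit 10.
    Visit 4.
    At 4: no right child.
Full in-order sequence: 3, 13, 16, 33, 28, 21, 37, 32, 17, 10, 4.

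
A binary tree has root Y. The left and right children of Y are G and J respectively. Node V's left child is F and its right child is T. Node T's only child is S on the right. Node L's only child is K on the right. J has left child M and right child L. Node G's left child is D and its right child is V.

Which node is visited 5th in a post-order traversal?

V

Post-order visits the left subtree, then the right subtree, then the node.
At Y: go left to G.
  At G: go left to D.
    D is a leaf — visit D.
  At G: go right to V.
    At V: go left to F.
      F is a leaf — visit F.
    At V: go right to T.
      At T: no left child.
      At T: go right to S.
        S is a leaf — visit S.
      Visit T.
    Visit V.
  Visit G.
At Y: go right to J.
  At J: go left to M.
    M is a leaf — visit M.
  At J: go right to L.
    At L: no left child.
    At L: go right to K.
      K is a leaf — visit K.
    Visit L.
  Visit J.
Visit Y.
Full post-order sequence: D, F, S, T, V, G, M, K, L, J, Y.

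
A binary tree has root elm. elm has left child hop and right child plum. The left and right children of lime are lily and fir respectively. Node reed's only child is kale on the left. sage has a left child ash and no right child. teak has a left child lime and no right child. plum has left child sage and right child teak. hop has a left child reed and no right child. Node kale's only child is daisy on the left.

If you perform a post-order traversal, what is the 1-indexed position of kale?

Post-order visits the left subtree, then the right subtree, then the node.
At elm: go left to hop.
  At hop: go left to reed.
    At reed: go left to kale.
      At kale: go left to daisy.
        daisy is a leaf — visit daisy.
      At kale: no right child.
      Visit kale.
    At reed: no right child.
    Visit reed.
  At hop: no right child.
  Visit hop.
At elm: go right to plum.
  At plum: go left to sage.
    At sage: go left to ash.
      ash is a leaf — visit ash.
    At sage: no right child.
    Visit sage.
  At plum: go right to teak.
    At teak: go left to lime.
      At lime: go left to lily.
        lily is a leaf — visit lily.
      At lime: go right to fir.
        fir is a leaf — visit fir.
      Visit lime.
    At teak: no right child.
    Visit teak.
  Visit plum.
Visit elm.
Full post-order sequence: daisy, kale, reed, hop, ash, sage, lily, fir, lime, teak, plum, elm.

2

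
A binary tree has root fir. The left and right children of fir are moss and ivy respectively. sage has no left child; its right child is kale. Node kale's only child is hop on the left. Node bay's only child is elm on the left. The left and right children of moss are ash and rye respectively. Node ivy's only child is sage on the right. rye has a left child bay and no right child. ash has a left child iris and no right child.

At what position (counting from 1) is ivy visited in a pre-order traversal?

Pre-order visits the node, then its left subtree, then its right subtree.
Visit fir.
At fir: go left to moss.
  Visit moss.
  At moss: go left to ash.
    Visit ash.
    At ash: go left to iris.
      iris is a leaf — visit iris.
    At ash: no right child.
  At moss: go right to rye.
    Visit rye.
    At rye: go left to bay.
      Visit bay.
      At bay: go left to elm.
        elm is a leaf — visit elm.
      At bay: no right child.
    At rye: no right child.
At fir: go right to ivy.
  Visit ivy.
  At ivy: no left child.
  At ivy: go right to sage.
    Visit sage.
    At sage: no left child.
    At sage: go right to kale.
      Visit kale.
      At kale: go left to hop.
        hop is a leaf — visit hop.
      At kale: no right child.
Full pre-order sequence: fir, moss, ash, iris, rye, bay, elm, ivy, sage, kale, hop.

8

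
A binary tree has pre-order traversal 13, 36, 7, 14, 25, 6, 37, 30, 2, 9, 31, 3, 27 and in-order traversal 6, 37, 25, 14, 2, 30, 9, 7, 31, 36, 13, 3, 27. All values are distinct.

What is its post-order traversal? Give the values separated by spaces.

37 6 25 2 9 30 14 31 7 36 27 3 13

The first element of pre-order is the root; it splits in-order into left and right subtrees.
Root 13: left subtree has 10 nodes {6, 37, 25, 14, 2, 30, 9, 7, 31, 36}, right has 2 {3, 27}.
  Root 36: left subtree has 9 nodes {6, 37, 25, 14, 2, 30, 9, 7, 31}, right has 0 { }.
    Root 7: left subtree has 7 nodes {6, 37, 25, 14, 2, 30, 9}, right has 1 {31}.
      Root 14: left subtree has 3 nodes {6, 37, 25}, right has 3 {2, 30, 9}.
        Root 25: left subtree has 2 nodes {6, 37}, right has 0 { }.
          Root 6: left subtree has 0 nodes { }, right has 1 {37}.
        Root 30: left subtree has 1 node {2}, right has 1 {9}.
  Root 3: left subtree has 0 nodes { }, right has 1 {27}.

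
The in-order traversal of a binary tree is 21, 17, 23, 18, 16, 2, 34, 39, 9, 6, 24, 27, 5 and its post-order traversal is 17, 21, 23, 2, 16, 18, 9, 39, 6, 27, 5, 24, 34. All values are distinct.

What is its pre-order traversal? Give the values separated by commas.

The last element of post-order is the root; it splits in-order into left and right subtrees.
Root 34: left subtree has 6 nodes {21, 17, 23, 18, 16, 2}, right has 6 {39, 9, 6, 24, 27, 5}.
  Root 18: left subtree has 3 nodes {21, 17, 23}, right has 2 {16, 2}.
    Root 23: left subtree has 2 nodes {21, 17}, right has 0 { }.
      Root 21: left subtree has 0 nodes { }, right has 1 {17}.
    Root 16: left subtree has 0 nodes { }, right has 1 {2}.
  Root 24: left subtree has 3 nodes {39, 9, 6}, right has 2 {27, 5}.
    Root 6: left subtree has 2 nodes {39, 9}, right has 0 { }.
      Root 39: left subtree has 0 nodes { }, right has 1 {9}.
    Root 5: left subtree has 1 node {27}, right has 0 { }.

34, 18, 23, 21, 17, 16, 2, 24, 6, 39, 9, 5, 27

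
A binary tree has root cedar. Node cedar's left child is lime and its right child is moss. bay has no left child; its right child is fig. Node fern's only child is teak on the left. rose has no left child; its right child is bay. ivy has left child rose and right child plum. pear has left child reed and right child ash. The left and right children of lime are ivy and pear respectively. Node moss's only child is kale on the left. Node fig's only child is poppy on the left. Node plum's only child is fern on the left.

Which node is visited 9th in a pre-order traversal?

fern

Pre-order visits the node, then its left subtree, then its right subtree.
Visit cedar.
At cedar: go left to lime.
  Visit lime.
  At lime: go left to ivy.
    Visit ivy.
    At ivy: go left to rose.
      Visit rose.
      At rose: no left child.
      At rose: go right to bay.
        Visit bay.
        At bay: no left child.
        At bay: go right to fig.
          Visit fig.
          At fig: go left to poppy.
            poppy is a leaf — visit poppy.
          At fig: no right child.
    At ivy: go right to plum.
      Visit plum.
      At plum: go left to fern.
        Visit fern.
        At fern: go left to teak.
          teak is a leaf — visit teak.
        At fern: no right child.
      At plum: no right child.
  At lime: go right to pear.
    Visit pear.
    At pear: go left to reed.
      reed is a leaf — visit reed.
    At pear: go right to ash.
      ash is a leaf — visit ash.
At cedar: go right to moss.
  Visit moss.
  At moss: go left to kale.
    kale is a leaf — visit kale.
  At moss: no right child.
Full pre-order sequence: cedar, lime, ivy, rose, bay, fig, poppy, plum, fern, teak, pear, reed, ash, moss, kale.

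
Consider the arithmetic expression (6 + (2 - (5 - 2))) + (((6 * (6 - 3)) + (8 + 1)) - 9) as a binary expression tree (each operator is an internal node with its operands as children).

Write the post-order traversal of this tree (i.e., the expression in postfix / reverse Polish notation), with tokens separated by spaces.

Post-order on an expression tree gives postfix notation: for each operator, emit left operand, right operand, then the operator.

6 2 5 2 - - + 6 6 3 - * 8 1 + + 9 - +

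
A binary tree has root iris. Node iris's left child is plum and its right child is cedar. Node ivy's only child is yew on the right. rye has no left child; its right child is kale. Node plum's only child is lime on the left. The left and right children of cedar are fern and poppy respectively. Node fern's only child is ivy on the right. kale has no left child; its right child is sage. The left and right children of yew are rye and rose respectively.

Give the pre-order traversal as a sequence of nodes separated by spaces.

iris plum lime cedar fern ivy yew rye kale sage rose poppy

Pre-order visits the node, then its left subtree, then its right subtree.
Visit iris.
At iris: go left to plum.
  Visit plum.
  At plum: go left to lime.
    lime is a leaf — visit lime.
  At plum: no right child.
At iris: go right to cedar.
  Visit cedar.
  At cedar: go left to fern.
    Visit fern.
    At fern: no left child.
    At fern: go right to ivy.
      Visit ivy.
      At ivy: no left child.
      At ivy: go right to yew.
        Visit yew.
        At yew: go left to rye.
          Visit rye.
          At rye: no left child.
          At rye: go right to kale.
            Visit kale.
            At kale: no left child.
            At kale: go right to sage.
              sage is a leaf — visit sage.
        At yew: go right to rose.
          rose is a leaf — visit rose.
  At cedar: go right to poppy.
    poppy is a leaf — visit poppy.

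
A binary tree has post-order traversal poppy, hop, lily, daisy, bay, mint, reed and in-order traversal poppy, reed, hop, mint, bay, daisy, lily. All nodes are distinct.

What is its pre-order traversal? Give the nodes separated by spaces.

The last element of post-order is the root; it splits in-order into left and right subtrees.
Root reed: left subtree has 1 node {poppy}, right has 5 {hop, mint, bay, daisy, lily}.
  Root mint: left subtree has 1 node {hop}, right has 3 {bay, daisy, lily}.
    Root bay: left subtree has 0 nodes { }, right has 2 {daisy, lily}.
      Root daisy: left subtree has 0 nodes { }, right has 1 {lily}.

reed poppy mint hop bay daisy lily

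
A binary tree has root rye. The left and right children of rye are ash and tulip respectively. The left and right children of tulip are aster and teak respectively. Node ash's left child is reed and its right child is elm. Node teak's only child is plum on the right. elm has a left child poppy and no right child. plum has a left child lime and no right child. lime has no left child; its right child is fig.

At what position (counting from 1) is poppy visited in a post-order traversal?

2

Post-order visits the left subtree, then the right subtree, then the node.
At rye: go left to ash.
  At ash: go left to reed.
    reed is a leaf — visit reed.
  At ash: go right to elm.
    At elm: go left to poppy.
      poppy is a leaf — visit poppy.
    At elm: no right child.
    Visit elm.
  Visit ash.
At rye: go right to tulip.
  At tulip: go left to aster.
    aster is a leaf — visit aster.
  At tulip: go right to teak.
    At teak: no left child.
    At teak: go right to plum.
      At plum: go left to lime.
        At lime: no left child.
        At lime: go right to fig.
          fig is a leaf — visit fig.
        Visit lime.
      At plum: no right child.
      Visit plum.
    Visit teak.
  Visit tulip.
Visit rye.
Full post-order sequence: reed, poppy, elm, ash, aster, fig, lime, plum, teak, tulip, rye.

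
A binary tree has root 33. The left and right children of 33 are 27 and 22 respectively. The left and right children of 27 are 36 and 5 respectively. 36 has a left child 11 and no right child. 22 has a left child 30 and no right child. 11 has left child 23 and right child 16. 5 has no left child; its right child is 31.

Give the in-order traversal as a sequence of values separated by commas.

In-order visits the left subtree, then the node, then the right subtree.
At 33: go left to 27.
  At 27: go left to 36.
    At 36: go left to 11.
      At 11: go left to 23.
        23 is a leaf — visit 23.
      Visit 11.
      At 11: go right to 16.
        16 is a leaf — visit 16.
    Visit 36.
    At 36: no right child.
  Visit 27.
  At 27: go right to 5.
    At 5: no left child.
    Visit 5.
    At 5: go right to 31.
      31 is a leaf — visit 31.
Visit 33.
At 33: go right to 22.
  At 22: go left to 30.
    30 is a leaf — visit 30.
  Visit 22.
  At 22: no right child.

23, 11, 16, 36, 27, 5, 31, 33, 30, 22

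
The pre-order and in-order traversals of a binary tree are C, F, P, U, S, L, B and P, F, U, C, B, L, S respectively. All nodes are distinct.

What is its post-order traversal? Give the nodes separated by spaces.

The first element of pre-order is the root; it splits in-order into left and right subtrees.
Root C: left subtree has 3 nodes {P, F, U}, right has 3 {B, L, S}.
  Root F: left subtree has 1 node {P}, right has 1 {U}.
  Root S: left subtree has 2 nodes {B, L}, right has 0 { }.
    Root L: left subtree has 1 node {B}, right has 0 { }.

P U F B L S C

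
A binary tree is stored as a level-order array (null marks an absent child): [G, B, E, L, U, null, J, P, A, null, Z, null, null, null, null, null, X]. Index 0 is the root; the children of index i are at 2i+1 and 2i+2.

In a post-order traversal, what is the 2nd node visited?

Post-order visits the left subtree, then the right subtree, then the node.
At G: go left to B.
  At B: go left to L.
    At L: go left to P.
      At P: no left child.
      At P: go right to X.
        X is a leaf — visit X.
      Visit P.
    At L: go right to A.
      A is a leaf — visit A.
    Visit L.
  At B: go right to U.
    At U: no left child.
    At U: go right to Z.
      Z is a leaf — visit Z.
    Visit U.
  Visit B.
At G: go right to E.
  At E: no left child.
  At E: go right to J.
    J is a leaf — visit J.
  Visit E.
Visit G.
Full post-order sequence: X, P, A, L, Z, U, B, J, E, G.

P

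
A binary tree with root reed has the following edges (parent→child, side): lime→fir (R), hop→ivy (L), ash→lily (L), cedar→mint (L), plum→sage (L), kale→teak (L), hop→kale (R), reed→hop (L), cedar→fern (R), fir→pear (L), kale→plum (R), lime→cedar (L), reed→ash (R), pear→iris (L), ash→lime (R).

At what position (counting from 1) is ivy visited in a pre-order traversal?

Pre-order visits the node, then its left subtree, then its right subtree.
Visit reed.
At reed: go left to hop.
  Visit hop.
  At hop: go left to ivy.
    ivy is a leaf — visit ivy.
  At hop: go right to kale.
    Visit kale.
    At kale: go left to teak.
      teak is a leaf — visit teak.
    At kale: go right to plum.
      Visit plum.
      At plum: go left to sage.
        sage is a leaf — visit sage.
      At plum: no right child.
At reed: go right to ash.
  Visit ash.
  At ash: go left to lily.
    lily is a leaf — visit lily.
  At ash: go right to lime.
    Visit lime.
    At lime: go left to cedar.
      Visit cedar.
      At cedar: go left to mint.
        mint is a leaf — visit mint.
      At cedar: go right to fern.
        fern is a leaf — visit fern.
    At lime: go right to fir.
      Visit fir.
      At fir: go left to pear.
        Visit pear.
        At pear: go left to iris.
          iris is a leaf — visit iris.
        At pear: no right child.
      At fir: no right child.
Full pre-order sequence: reed, hop, ivy, kale, teak, plum, sage, ash, lily, lime, cedar, mint, fern, fir, pear, iris.

3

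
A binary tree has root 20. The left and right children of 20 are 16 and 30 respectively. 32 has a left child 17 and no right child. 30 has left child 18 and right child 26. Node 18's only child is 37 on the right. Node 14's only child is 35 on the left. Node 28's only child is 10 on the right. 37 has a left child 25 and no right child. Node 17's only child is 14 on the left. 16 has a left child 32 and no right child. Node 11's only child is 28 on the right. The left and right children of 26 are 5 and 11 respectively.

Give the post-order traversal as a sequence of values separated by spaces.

Post-order visits the left subtree, then the right subtree, then the node.
At 20: go left to 16.
  At 16: go left to 32.
    At 32: go left to 17.
      At 17: go left to 14.
        At 14: go left to 35.
          35 is a leaf — visit 35.
        At 14: no right child.
        Visit 14.
      At 17: no right child.
      Visit 17.
    At 32: no right child.
    Visit 32.
  At 16: no right child.
  Visit 16.
At 20: go right to 30.
  At 30: go left to 18.
    At 18: no left child.
    At 18: go right to 37.
      At 37: go left to 25.
        25 is a leaf — visit 25.
      At 37: no right child.
      Visit 37.
    Visit 18.
  At 30: go right to 26.
    At 26: go left to 5.
      5 is a leaf — visit 5.
    At 26: go right to 11.
      At 11: no left child.
      At 11: go right to 28.
        At 28: no left child.
        At 28: go right to 10.
          10 is a leaf — visit 10.
        Visit 28.
      Visit 11.
    Visit 26.
  Visit 30.
Visit 20.

35 14 17 32 16 25 37 18 5 10 28 11 26 30 20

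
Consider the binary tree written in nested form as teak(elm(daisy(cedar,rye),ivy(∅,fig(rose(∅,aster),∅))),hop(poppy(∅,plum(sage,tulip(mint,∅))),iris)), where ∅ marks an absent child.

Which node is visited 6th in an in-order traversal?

In-order visits the left subtree, then the node, then the right subtree.
At teak: go left to elm.
  At elm: go left to daisy.
    At daisy: go left to cedar.
      cedar is a leaf — visit cedar.
    Visit daisy.
    At daisy: go right to rye.
      rye is a leaf — visit rye.
  Visit elm.
  At elm: go right to ivy.
    At ivy: no left child.
    Visit ivy.
    At ivy: go right to fig.
      At fig: go left to rose.
        At rose: no left child.
        Visit rose.
        At rose: go right to aster.
          aster is a leaf — visit aster.
      Visit fig.
      At fig: no right child.
Visit teak.
At teak: go right to hop.
  At hop: go left to poppy.
    At poppy: no left child.
    Visit poppy.
    At poppy: go right to plum.
      At plum: go left to sage.
        sage is a leaf — visit sage.
      Visit plum.
      At plum: go right to tulip.
        At tulip: go left to mint.
          mint is a leaf — visit mint.
        Visit tulip.
        At tulip: no right child.
  Visit hop.
  At hop: go right to iris.
    iris is a leaf — visit iris.
Full in-order sequence: cedar, daisy, rye, elm, ivy, rose, aster, fig, teak, poppy, sage, plum, mint, tulip, hop, iris.

rose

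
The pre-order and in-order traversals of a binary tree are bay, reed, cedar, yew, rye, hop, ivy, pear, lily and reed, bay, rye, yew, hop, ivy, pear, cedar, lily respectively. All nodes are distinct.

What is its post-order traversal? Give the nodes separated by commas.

The first element of pre-order is the root; it splits in-order into left and right subtrees.
Root bay: left subtree has 1 node {reed}, right has 7 {rye, yew, hop, ivy, pear, cedar, lily}.
  Root cedar: left subtree has 5 nodes {rye, yew, hop, ivy, pear}, right has 1 {lily}.
    Root yew: left subtree has 1 node {rye}, right has 3 {hop, ivy, pear}.
      Root hop: left subtree has 0 nodes { }, right has 2 {ivy, pear}.
        Root ivy: left subtree has 0 nodes { }, right has 1 {pear}.

reed, rye, pear, ivy, hop, yew, lily, cedar, bay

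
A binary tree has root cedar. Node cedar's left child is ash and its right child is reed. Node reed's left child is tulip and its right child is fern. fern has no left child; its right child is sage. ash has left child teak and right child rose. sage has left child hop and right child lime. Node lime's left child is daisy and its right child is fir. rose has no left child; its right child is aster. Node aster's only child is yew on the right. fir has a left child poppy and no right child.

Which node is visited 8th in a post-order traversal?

daisy

Post-order visits the left subtree, then the right subtree, then the node.
At cedar: go left to ash.
  At ash: go left to teak.
    teak is a leaf — visit teak.
  At ash: go right to rose.
    At rose: no left child.
    At rose: go right to aster.
      At aster: no left child.
      At aster: go right to yew.
        yew is a leaf — visit yew.
      Visit aster.
    Visit rose.
  Visit ash.
At cedar: go right to reed.
  At reed: go left to tulip.
    tulip is a leaf — visit tulip.
  At reed: go right to fern.
    At fern: no left child.
    At fern: go right to sage.
      At sage: go left to hop.
        hop is a leaf — visit hop.
      At sage: go right to lime.
        At lime: go left to daisy.
          daisy is a leaf — visit daisy.
        At lime: go right to fir.
          At fir: go left to poppy.
            poppy is a leaf — visit poppy.
          At fir: no right child.
          Visit fir.
        Visit lime.
      Visit sage.
    Visit fern.
  Visit reed.
Visit cedar.
Full post-order sequence: teak, yew, aster, rose, ash, tulip, hop, daisy, poppy, fir, lime, sage, fern, reed, cedar.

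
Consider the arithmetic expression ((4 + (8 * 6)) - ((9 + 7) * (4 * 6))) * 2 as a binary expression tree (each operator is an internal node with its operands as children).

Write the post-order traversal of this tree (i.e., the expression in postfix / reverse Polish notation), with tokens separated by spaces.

4 8 6 * + 9 7 + 4 6 * * - 2 *

Post-order on an expression tree gives postfix notation: for each operator, emit left operand, right operand, then the operator.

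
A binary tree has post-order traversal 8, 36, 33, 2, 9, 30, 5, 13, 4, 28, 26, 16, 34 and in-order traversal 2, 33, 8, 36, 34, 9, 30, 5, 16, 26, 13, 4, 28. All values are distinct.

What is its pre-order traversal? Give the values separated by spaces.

The last element of post-order is the root; it splits in-order into left and right subtrees.
Root 34: left subtree has 4 nodes {2, 33, 8, 36}, right has 8 {9, 30, 5, 16, 26, 13, 4, 28}.
  Root 2: left subtree has 0 nodes { }, right has 3 {33, 8, 36}.
    Root 33: left subtree has 0 nodes { }, right has 2 {8, 36}.
      Root 36: left subtree has 1 node {8}, right has 0 { }.
  Root 16: left subtree has 3 nodes {9, 30, 5}, right has 4 {26, 13, 4, 28}.
    Root 5: left subtree has 2 nodes {9, 30}, right has 0 { }.
      Root 30: left subtree has 1 node {9}, right has 0 { }.
    Root 26: left subtree has 0 nodes { }, right has 3 {13, 4, 28}.
      Root 28: left subtree has 2 nodes {13, 4}, right has 0 { }.
        Root 4: left subtree has 1 node {13}, right has 0 { }.

34 2 33 36 8 16 5 30 9 26 28 4 13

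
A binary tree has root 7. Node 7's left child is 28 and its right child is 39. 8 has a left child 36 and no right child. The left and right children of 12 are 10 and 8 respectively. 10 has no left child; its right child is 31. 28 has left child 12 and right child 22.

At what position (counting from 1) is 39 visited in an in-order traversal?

In-order visits the left subtree, then the node, then the right subtree.
At 7: go left to 28.
  At 28: go left to 12.
    At 12: go left to 10.
      At 10: no left child.
      Visit 10.
      At 10: go right to 31.
        31 is a leaf — visit 31.
    Visit 12.
    At 12: go right to 8.
      At 8: go left to 36.
        36 is a leaf — visit 36.
      Visit 8.
      At 8: no right child.
  Visit 28.
  At 28: go right to 22.
    22 is a leaf — visit 22.
Visit 7.
At 7: go right to 39.
  39 is a leaf — visit 39.
Full in-order sequence: 10, 31, 12, 36, 8, 28, 22, 7, 39.

9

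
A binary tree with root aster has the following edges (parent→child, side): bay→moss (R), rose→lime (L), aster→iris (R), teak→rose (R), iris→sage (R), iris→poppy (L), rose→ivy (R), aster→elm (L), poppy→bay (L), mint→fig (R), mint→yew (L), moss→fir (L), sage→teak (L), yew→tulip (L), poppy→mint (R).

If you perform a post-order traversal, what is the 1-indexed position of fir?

Post-order visits the left subtree, then the right subtree, then the node.
At aster: go left to elm.
  elm is a leaf — visit elm.
At aster: go right to iris.
  At iris: go left to poppy.
    At poppy: go left to bay.
      At bay: no left child.
      At bay: go right to moss.
        At moss: go left to fir.
          fir is a leaf — visit fir.
        At moss: no right child.
        Visit moss.
      Visit bay.
    At poppy: go right to mint.
      At mint: go left to yew.
        At yew: go left to tulip.
          tulip is a leaf — visit tulip.
        At yew: no right child.
        Visit yew.
      At mint: go right to fig.
        fig is a leaf — visit fig.
      Visit mint.
    Visit poppy.
  At iris: go right to sage.
    At sage: go left to teak.
      At teak: no left child.
      At teak: go right to rose.
        At rose: go left to lime.
          lime is a leaf — visit lime.
        At rose: go right to ivy.
          ivy is a leaf — visit ivy.
        Visit rose.
      Visit teak.
    At sage: no right child.
    Visit sage.
  Visit iris.
Visit aster.
Full post-order sequence: elm, fir, moss, bay, tulip, yew, fig, mint, poppy, lime, ivy, rose, teak, sage, iris, aster.

2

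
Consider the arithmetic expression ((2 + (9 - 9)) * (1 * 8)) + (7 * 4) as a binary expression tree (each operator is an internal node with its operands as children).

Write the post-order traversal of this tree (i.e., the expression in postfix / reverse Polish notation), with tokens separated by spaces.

2 9 9 - + 1 8 * * 7 4 * +

Post-order on an expression tree gives postfix notation: for each operator, emit left operand, right operand, then the operator.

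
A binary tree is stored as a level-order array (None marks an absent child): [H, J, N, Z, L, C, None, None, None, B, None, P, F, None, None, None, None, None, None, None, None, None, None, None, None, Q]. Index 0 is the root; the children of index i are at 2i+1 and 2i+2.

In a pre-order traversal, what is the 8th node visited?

P

Pre-order visits the node, then its left subtree, then its right subtree.
Visit H.
At H: go left to J.
  Visit J.
  At J: go left to Z.
    Z is a leaf — visit Z.
  At J: go right to L.
    Visit L.
    At L: go left to B.
      B is a leaf — visit B.
    At L: no right child.
At H: go right to N.
  Visit N.
  At N: go left to C.
    Visit C.
    At C: go left to P.
      P is a leaf — visit P.
    At C: go right to F.
      Visit F.
      At F: go left to Q.
        Q is a leaf — visit Q.
      At F: no right child.
  At N: no right child.
Full pre-order sequence: H, J, Z, L, B, N, C, P, F, Q.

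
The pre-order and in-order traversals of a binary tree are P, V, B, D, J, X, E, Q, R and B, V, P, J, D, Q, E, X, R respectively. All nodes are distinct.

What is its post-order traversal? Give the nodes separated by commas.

B, V, J, Q, E, R, X, D, P

The first element of pre-order is the root; it splits in-order into left and right subtrees.
Root P: left subtree has 2 nodes {B, V}, right has 6 {J, D, Q, E, X, R}.
  Root V: left subtree has 1 node {B}, right has 0 { }.
  Root D: left subtree has 1 node {J}, right has 4 {Q, E, X, R}.
    Root X: left subtree has 2 nodes {Q, E}, right has 1 {R}.
      Root E: left subtree has 1 node {Q}, right has 0 { }.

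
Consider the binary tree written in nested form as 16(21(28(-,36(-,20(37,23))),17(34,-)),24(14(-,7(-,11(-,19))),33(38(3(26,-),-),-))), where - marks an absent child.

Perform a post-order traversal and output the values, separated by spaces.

37 23 20 36 28 34 17 21 19 11 7 14 26 3 38 33 24 16

Post-order visits the left subtree, then the right subtree, then the node.
At 16: go left to 21.
  At 21: go left to 28.
    At 28: no left child.
    At 28: go right to 36.
      At 36: no left child.
      At 36: go right to 20.
        At 20: go left to 37.
          37 is a leaf — visit 37.
        At 20: go right to 23.
          23 is a leaf — visit 23.
        Visit 20.
      Visit 36.
    Visit 28.
  At 21: go right to 17.
    At 17: go left to 34.
      34 is a leaf — visit 34.
    At 17: no right child.
    Visit 17.
  Visit 21.
At 16: go right to 24.
  At 24: go left to 14.
    At 14: no left child.
    At 14: go right to 7.
      At 7: no left child.
      At 7: go right to 11.
        At 11: no left child.
        At 11: go right to 19.
          19 is a leaf — visit 19.
        Visit 11.
      Visit 7.
    Visit 14.
  At 24: go right to 33.
    At 33: go left to 38.
      At 38: go left to 3.
        At 3: go left to 26.
          26 is a leaf — visit 26.
        At 3: no right child.
        Visit 3.
      At 38: no right child.
      Visit 38.
    At 33: no right child.
    Visit 33.
  Visit 24.
Visit 16.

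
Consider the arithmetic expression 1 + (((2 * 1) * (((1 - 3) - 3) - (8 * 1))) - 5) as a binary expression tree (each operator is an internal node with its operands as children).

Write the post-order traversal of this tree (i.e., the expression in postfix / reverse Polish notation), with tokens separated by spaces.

1 2 1 * 1 3 - 3 - 8 1 * - * 5 - +

Post-order on an expression tree gives postfix notation: for each operator, emit left operand, right operand, then the operator.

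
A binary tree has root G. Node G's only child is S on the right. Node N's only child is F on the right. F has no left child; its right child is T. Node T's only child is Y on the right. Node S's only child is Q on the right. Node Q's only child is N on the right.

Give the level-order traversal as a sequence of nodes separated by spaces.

G S Q N F T Y

Level-order visits nodes level by level from the root, left to right within each level.
Level 0: G
Level 1: S
Level 2: Q
Level 3: N
Level 4: F
Level 5: T
Level 6: Y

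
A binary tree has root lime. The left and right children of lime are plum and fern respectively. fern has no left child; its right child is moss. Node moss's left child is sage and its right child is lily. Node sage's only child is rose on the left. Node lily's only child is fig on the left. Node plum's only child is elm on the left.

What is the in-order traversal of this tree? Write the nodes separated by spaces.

elm plum lime fern rose sage moss fig lily

In-order visits the left subtree, then the node, then the right subtree.
At lime: go left to plum.
  At plum: go left to elm.
    elm is a leaf — visit elm.
  Visit plum.
  At plum: no right child.
Visit lime.
At lime: go right to fern.
  At fern: no left child.
  Visit fern.
  At fern: go right to moss.
    At moss: go left to sage.
      At sage: go left to rose.
        rose is a leaf — visit rose.
      Visit sage.
      At sage: no right child.
    Visit moss.
    At moss: go right to lily.
      At lily: go left to fig.
        fig is a leaf — visit fig.
      Visit lily.
      At lily: no right child.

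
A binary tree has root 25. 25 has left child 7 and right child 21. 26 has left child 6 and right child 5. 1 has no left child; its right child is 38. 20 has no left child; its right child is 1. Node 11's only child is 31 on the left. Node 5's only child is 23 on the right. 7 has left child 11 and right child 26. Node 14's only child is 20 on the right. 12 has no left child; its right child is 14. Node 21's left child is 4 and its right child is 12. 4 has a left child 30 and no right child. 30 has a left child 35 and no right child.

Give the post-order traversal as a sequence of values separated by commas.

31, 11, 6, 23, 5, 26, 7, 35, 30, 4, 38, 1, 20, 14, 12, 21, 25

Post-order visits the left subtree, then the right subtree, then the node.
At 25: go left to 7.
  At 7: go left to 11.
    At 11: go left to 31.
      31 is a leaf — visit 31.
    At 11: no right child.
    Visit 11.
  At 7: go right to 26.
    At 26: go left to 6.
      6 is a leaf — visit 6.
    At 26: go right to 5.
      At 5: no left child.
      At 5: go right to 23.
        23 is a leaf — visit 23.
      Visit 5.
    Visit 26.
  Visit 7.
At 25: go right to 21.
  At 21: go left to 4.
    At 4: go left to 30.
      At 30: go left to 35.
        35 is a leaf — visit 35.
      At 30: no right child.
      Visit 30.
    At 4: no right child.
    Visit 4.
  At 21: go right to 12.
    At 12: no left child.
    At 12: go right to 14.
      At 14: no left child.
      At 14: go right to 20.
        At 20: no left child.
        At 20: go right to 1.
          At 1: no left child.
          At 1: go right to 38.
            38 is a leaf — visit 38.
          Visit 1.
        Visit 20.
      Visit 14.
    Visit 12.
  Visit 21.
Visit 25.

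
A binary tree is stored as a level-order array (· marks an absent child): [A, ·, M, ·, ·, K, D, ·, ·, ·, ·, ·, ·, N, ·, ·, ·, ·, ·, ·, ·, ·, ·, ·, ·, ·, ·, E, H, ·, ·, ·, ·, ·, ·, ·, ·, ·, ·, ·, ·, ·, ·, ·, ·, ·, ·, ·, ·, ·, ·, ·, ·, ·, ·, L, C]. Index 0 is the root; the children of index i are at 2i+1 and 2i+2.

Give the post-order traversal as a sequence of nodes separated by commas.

Post-order visits the left subtree, then the right subtree, then the node.
At A: no left child.
At A: go right to M.
  At M: go left to K.
    K is a leaf — visit K.
  At M: go right to D.
    At D: go left to N.
      At N: go left to E.
        At E: go left to L.
          L is a leaf — visit L.
        At E: go right to C.
          C is a leaf — visit C.
        Visit E.
      At N: go right to H.
        H is a leaf — visit H.
      Visit N.
    At D: no right child.
    Visit D.
  Visit M.
Visit A.

K, L, C, E, H, N, D, M, A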